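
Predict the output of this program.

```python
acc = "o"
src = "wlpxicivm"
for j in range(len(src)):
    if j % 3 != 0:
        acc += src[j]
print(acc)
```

j=0: skip
j=1: add 'l' → 'ol'
j=2: add 'p' → 'olp'
j=3: skip
j=4: add 'i' → 'olpi'
j=5: add 'c' → 'olpic'
j=6: skip
j=7: add 'v' → 'olpicv'
j=8: add 'm' → 'olpicvm'

olpicvm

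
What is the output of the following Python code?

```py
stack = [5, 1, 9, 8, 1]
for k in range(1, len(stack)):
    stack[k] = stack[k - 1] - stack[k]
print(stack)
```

k=1: stack[1] = 5-1 = 4 → [5, 4, 9, 8, 1]
k=2: stack[2] = 4-9 = -5 → [5, 4, -5, 8, 1]
k=3: stack[3] = (-5)-8 = -13 → [5, 4, -5, -13, 1]
k=4: stack[4] = (-13)-1 = -14 → [5, 4, -5, -13, -14]

[5, 4, -5, -13, -14]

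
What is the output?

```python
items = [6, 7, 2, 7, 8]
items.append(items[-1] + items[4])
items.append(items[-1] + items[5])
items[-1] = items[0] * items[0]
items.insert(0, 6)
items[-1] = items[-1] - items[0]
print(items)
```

[6, 6, 7, 2, 7, 8, 16, 30]

append items[-1]+items[4] = 8+8 = 16 → [6, 7, 2, 7, 8, 16]
append items[-1]+items[5] = 16+16 = 32 → [6, 7, 2, 7, 8, 16, 32]
items[-1] = items[0]*items[0] = 6*6 = 36 → [6, 7, 2, 7, 8, 16, 36]
insert 6 at 0 → [6, 6, 7, 2, 7, 8, 16, 36]
items[-1] = items[-1]-items[0] = 36-6 = 30 → [6, 6, 7, 2, 7, 8, 16, 30]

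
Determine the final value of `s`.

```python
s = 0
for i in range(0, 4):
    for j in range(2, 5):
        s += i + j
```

54

i=0,j=2: s = 0+2 = 2
i=0,j=3: s = 2+3 = 5
i=0,j=4: s = 5+4 = 9
i=1,j=2: s = 9+3 = 12
i=1,j=3: s = 12+4 = 16
i=1,j=4: s = 16+5 = 21
i=2,j=2: s = 21+4 = 25
i=2,j=3: s = 25+5 = 30
i=2,j=4: s = 30+6 = 36
i=3,j=2: s = 36+5 = 41
i=3,j=3: s = 41+6 = 47
i=3,j=4: s = 47+7 = 54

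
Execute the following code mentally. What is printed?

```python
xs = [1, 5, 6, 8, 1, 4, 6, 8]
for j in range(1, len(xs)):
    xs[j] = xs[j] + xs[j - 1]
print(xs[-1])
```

j=1: xs[1] = 5+1 = 6 → [1, 6, 6, 8, 1, 4, 6, 8]
j=2: xs[2] = 6+6 = 12 → [1, 6, 12, 8, 1, 4, 6, 8]
j=3: xs[3] = 8+12 = 20 → [1, 6, 12, 20, 1, 4, 6, 8]
j=4: xs[4] = 1+20 = 21 → [1, 6, 12, 20, 21, 4, 6, 8]
j=5: xs[5] = 4+21 = 25 → [1, 6, 12, 20, 21, 25, 6, 8]
j=6: xs[6] = 6+25 = 31 → [1, 6, 12, 20, 21, 25, 31, 8]
j=7: xs[7] = 8+31 = 39 → [1, 6, 12, 20, 21, 25, 31, 39]

39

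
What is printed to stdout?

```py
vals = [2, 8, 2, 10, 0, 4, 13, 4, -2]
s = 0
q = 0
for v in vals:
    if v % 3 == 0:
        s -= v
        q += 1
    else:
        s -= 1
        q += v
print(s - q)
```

v=2: not %3==0, s = 0-1 = -1; q=2
v=8: not %3==0, s = (-1)-1 = -2; q=10
v=2: not %3==0, s = (-2)-1 = -3; q=12
v=10: not %3==0, s = (-3)-1 = -4; q=22
v=0: %3==0, s = (-4)-0 = -4; q=23
v=4: not %3==0, s = (-4)-1 = -5; q=27
v=13: not %3==0, s = (-5)-1 = -6; q=40
v=4: not %3==0, s = (-6)-1 = -7; q=44
v=-2: not %3==0, s = (-7)-1 = -8; q=42
s-q = (-8)-42 = -50

-50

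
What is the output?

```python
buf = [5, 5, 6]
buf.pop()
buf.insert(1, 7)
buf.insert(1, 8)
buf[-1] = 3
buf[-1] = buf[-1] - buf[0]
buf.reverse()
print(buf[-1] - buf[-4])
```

pop() removes 6 → [5, 5]
insert 7 at 1 → [5, 7, 5]
insert 8 at 1 → [5, 8, 7, 5]
buf[-1] = 3 → [5, 8, 7, 3]
buf[-1] = buf[-1]-buf[0] = 3-5 = -2 → [5, 8, 7, -2]
reverse → [-2, 7, 8, 5]
buf[-1]-buf[-4] = 5-(-2) = 7

7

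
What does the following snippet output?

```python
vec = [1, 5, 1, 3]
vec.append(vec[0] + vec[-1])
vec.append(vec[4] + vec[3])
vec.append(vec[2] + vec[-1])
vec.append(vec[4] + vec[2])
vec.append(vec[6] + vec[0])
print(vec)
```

append vec[0]+vec[-1] = 1+3 = 4 → [1, 5, 1, 3, 4]
append vec[4]+vec[3] = 4+3 = 7 → [1, 5, 1, 3, 4, 7]
append vec[2]+vec[-1] = 1+7 = 8 → [1, 5, 1, 3, 4, 7, 8]
append vec[4]+vec[2] = 4+1 = 5 → [1, 5, 1, 3, 4, 7, 8, 5]
append vec[6]+vec[0] = 8+1 = 9 → [1, 5, 1, 3, 4, 7, 8, 5, 9]

[1, 5, 1, 3, 4, 7, 8, 5, 9]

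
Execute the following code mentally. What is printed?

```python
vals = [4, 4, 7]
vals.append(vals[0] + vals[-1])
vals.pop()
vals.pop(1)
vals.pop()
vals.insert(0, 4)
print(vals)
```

[4, 4]

append vals[0]+vals[-1] = 4+7 = 11 → [4, 4, 7, 11]
pop() removes 11 → [4, 4, 7]
pop(1) removes 4 → [4, 7]
pop() removes 7 → [4]
insert 4 at 0 → [4, 4]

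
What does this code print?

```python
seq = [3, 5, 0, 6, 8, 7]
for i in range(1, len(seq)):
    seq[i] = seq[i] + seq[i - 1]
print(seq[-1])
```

i=1: seq[1] = 5+3 = 8 → [3, 8, 0, 6, 8, 7]
i=2: seq[2] = 0+8 = 8 → [3, 8, 8, 6, 8, 7]
i=3: seq[3] = 6+8 = 14 → [3, 8, 8, 14, 8, 7]
i=4: seq[4] = 8+14 = 22 → [3, 8, 8, 14, 22, 7]
i=5: seq[5] = 7+22 = 29 → [3, 8, 8, 14, 22, 29]

29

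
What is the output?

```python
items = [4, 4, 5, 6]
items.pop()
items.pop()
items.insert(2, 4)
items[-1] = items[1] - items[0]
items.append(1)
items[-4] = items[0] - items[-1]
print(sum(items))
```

pop() removes 6 → [4, 4, 5]
pop() removes 5 → [4, 4]
insert 4 at 2 → [4, 4, 4]
items[-1] = items[1]-items[0] = 4-4 = 0 → [4, 4, 0]
append 1 → [4, 4, 0, 1]
items[-4] = items[0]-items[-1] = 4-1 = 3 → [3, 4, 0, 1]
sum = 8

8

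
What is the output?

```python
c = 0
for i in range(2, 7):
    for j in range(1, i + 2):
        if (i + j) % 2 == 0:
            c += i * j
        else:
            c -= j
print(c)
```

110

i=2,j=1: odd sum, c = 0-1 = -1
i=2,j=2: even sum, c = (-1)+4 = 3
i=2,j=3: odd sum, c = 3-3 = 0
i=3,j=1: even sum, c = 0+3 = 3
i=3,j=2: odd sum, c = 3-2 = 1
i=3,j=3: even sum, c = 1+9 = 10
i=3,j=4: odd sum, c = 10-4 = 6
i=4,j=1: odd sum, c = 6-1 = 5
i=4,j=2: even sum, c = 5+8 = 13
i=4,j=3: odd sum, c = 13-3 = 10
i=4,j=4: even sum, c = 10+16 = 26
i=4,j=5: odd sum, c = 26-5 = 21
i=5,j=1: even sum, c = 21+5 = 26
i=5,j=2: odd sum, c = 26-2 = 24
i=5,j=3: even sum, c = 24+15 = 39
i=5,j=4: odd sum, c = 39-4 = 35
i=5,j=5: even sum, c = 35+25 = 60
i=5,j=6: odd sum, c = 60-6 = 54
i=6,j=1: odd sum, c = 54-1 = 53
i=6,j=2: even sum, c = 53+12 = 65
i=6,j=3: odd sum, c = 65-3 = 62
i=6,j=4: even sum, c = 62+24 = 86
i=6,j=5: odd sum, c = 86-5 = 81
i=6,j=6: even sum, c = 81+36 = 117
i=6,j=7: odd sum, c = 117-7 = 110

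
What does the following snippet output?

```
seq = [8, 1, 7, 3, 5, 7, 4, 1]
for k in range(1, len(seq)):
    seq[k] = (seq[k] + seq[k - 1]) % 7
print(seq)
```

k=1: seq[1] = (1+8)%7 = 2 → [8, 2, 7, 3, 5, 7, 4, 1]
k=2: seq[2] = (7+2)%7 = 2 → [8, 2, 2, 3, 5, 7, 4, 1]
k=3: seq[3] = (3+2)%7 = 5 → [8, 2, 2, 5, 5, 7, 4, 1]
k=4: seq[4] = (5+5)%7 = 3 → [8, 2, 2, 5, 3, 7, 4, 1]
k=5: seq[5] = (7+3)%7 = 3 → [8, 2, 2, 5, 3, 3, 4, 1]
k=6: seq[6] = (4+3)%7 = 0 → [8, 2, 2, 5, 3, 3, 0, 1]
k=7: seq[7] = (1+0)%7 = 1 → [8, 2, 2, 5, 3, 3, 0, 1]

[8, 2, 2, 5, 3, 3, 0, 1]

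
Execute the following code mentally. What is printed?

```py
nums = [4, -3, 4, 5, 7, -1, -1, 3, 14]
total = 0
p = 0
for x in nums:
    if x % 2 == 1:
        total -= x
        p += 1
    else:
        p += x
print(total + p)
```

18

x=4: not odd; p=4
x=-3: odd, total = 0-(-3) = 3; p=5
x=4: not odd; p=9
x=5: odd, total = 3-5 = -2; p=10
x=7: odd, total = (-2)-7 = -9; p=11
x=-1: odd, total = (-9)-(-1) = -8; p=12
x=-1: odd, total = (-8)-(-1) = -7; p=13
x=3: odd, total = (-7)-3 = -10; p=14
x=14: not odd; p=28
total+p = (-10)+28 = 18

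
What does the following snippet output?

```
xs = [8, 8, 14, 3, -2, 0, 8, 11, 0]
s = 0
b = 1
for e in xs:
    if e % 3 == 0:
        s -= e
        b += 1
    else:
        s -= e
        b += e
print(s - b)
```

-101

e=8: not %3==0, s = 0-8 = -8; b=9
e=8: not %3==0, s = (-8)-8 = -16; b=17
e=14: not %3==0, s = (-16)-14 = -30; b=31
e=3: %3==0, s = (-30)-3 = -33; b=32
e=-2: not %3==0, s = (-33)-(-2) = -31; b=30
e=0: %3==0, s = (-31)-0 = -31; b=31
e=8: not %3==0, s = (-31)-8 = -39; b=39
e=11: not %3==0, s = (-39)-11 = -50; b=50
e=0: %3==0, s = (-50)-0 = -50; b=51
s-b = (-50)-51 = -101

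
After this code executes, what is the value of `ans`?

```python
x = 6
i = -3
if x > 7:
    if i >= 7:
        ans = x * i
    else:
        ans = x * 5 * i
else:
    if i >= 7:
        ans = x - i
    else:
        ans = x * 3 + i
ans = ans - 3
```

12

x=6, i=-3
x > 7 is False; i >= 7 is False
→ ans = x * 3 + i = 15
ans = 15-3 = 12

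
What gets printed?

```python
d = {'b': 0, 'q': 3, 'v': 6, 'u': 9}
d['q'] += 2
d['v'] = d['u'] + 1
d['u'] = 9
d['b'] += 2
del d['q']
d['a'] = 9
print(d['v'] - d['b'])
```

8

d['q'] = 3+2 = 5 → {'b': 0, 'q': 5, 'v': 6, 'u': 9}
d['v'] = d['u']+1 = 10 → {'b': 0, 'q': 5, 'v': 10, 'u': 9}
d['u'] = 9 → {'b': 0, 'q': 5, 'v': 10, 'u': 9}
d['b'] = 0+2 = 2 → {'b': 2, 'q': 5, 'v': 10, 'u': 9}
del 'q' → {'b': 2, 'v': 10, 'u': 9}
d['a'] = 9 → {'b': 2, 'v': 10, 'u': 9, 'a': 9}
d['v']-d['b'] = 10-2 = 8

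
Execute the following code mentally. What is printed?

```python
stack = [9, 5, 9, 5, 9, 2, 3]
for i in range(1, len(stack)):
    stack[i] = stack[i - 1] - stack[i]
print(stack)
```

[9, 4, -5, -10, -19, -21, -24]

i=1: stack[1] = 9-5 = 4 → [9, 4, 9, 5, 9, 2, 3]
i=2: stack[2] = 4-9 = -5 → [9, 4, -5, 5, 9, 2, 3]
i=3: stack[3] = (-5)-5 = -10 → [9, 4, -5, -10, 9, 2, 3]
i=4: stack[4] = (-10)-9 = -19 → [9, 4, -5, -10, -19, 2, 3]
i=5: stack[5] = (-19)-2 = -21 → [9, 4, -5, -10, -19, -21, 3]
i=6: stack[6] = (-21)-3 = -24 → [9, 4, -5, -10, -19, -21, -24]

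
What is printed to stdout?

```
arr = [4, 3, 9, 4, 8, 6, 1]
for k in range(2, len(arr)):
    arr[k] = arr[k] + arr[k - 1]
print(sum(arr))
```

k=2: arr[2] = 9+3 = 12 → [4, 3, 12, 4, 8, 6, 1]
k=3: arr[3] = 4+12 = 16 → [4, 3, 12, 16, 8, 6, 1]
k=4: arr[4] = 8+16 = 24 → [4, 3, 12, 16, 24, 6, 1]
k=5: arr[5] = 6+24 = 30 → [4, 3, 12, 16, 24, 30, 1]
k=6: arr[6] = 1+30 = 31 → [4, 3, 12, 16, 24, 30, 31]
sum = 120

120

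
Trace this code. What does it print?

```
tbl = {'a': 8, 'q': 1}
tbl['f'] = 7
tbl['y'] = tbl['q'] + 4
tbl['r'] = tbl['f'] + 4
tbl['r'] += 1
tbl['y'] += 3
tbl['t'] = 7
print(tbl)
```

{'a': 8, 'q': 1, 'f': 7, 'y': 8, 'r': 12, 't': 7}

tbl['f'] = 7 → {'a': 8, 'q': 1, 'f': 7}
tbl['y'] = tbl['q']+4 = 5 → {'a': 8, 'q': 1, 'f': 7, 'y': 5}
tbl['r'] = tbl['f']+4 = 11 → {'a': 8, 'q': 1, 'f': 7, 'y': 5, 'r': 11}
tbl['r'] = 11+1 = 12 → {'a': 8, 'q': 1, 'f': 7, 'y': 5, 'r': 12}
tbl['y'] = 5+3 = 8 → {'a': 8, 'q': 1, 'f': 7, 'y': 8, 'r': 12}
tbl['t'] = 7 → {'a': 8, 'q': 1, 'f': 7, 'y': 8, 'r': 12, 't': 7}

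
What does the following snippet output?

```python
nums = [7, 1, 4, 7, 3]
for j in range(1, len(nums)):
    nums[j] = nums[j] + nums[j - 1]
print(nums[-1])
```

22

j=1: nums[1] = 1+7 = 8 → [7, 8, 4, 7, 3]
j=2: nums[2] = 4+8 = 12 → [7, 8, 12, 7, 3]
j=3: nums[3] = 7+12 = 19 → [7, 8, 12, 19, 3]
j=4: nums[4] = 3+19 = 22 → [7, 8, 12, 19, 22]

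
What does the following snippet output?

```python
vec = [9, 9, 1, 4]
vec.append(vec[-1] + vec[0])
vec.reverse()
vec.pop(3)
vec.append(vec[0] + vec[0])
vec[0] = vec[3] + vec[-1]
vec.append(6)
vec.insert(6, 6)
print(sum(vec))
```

87

append vec[-1]+vec[0] = 4+9 = 13 → [9, 9, 1, 4, 13]
reverse → [13, 4, 1, 9, 9]
pop(3) removes 9 → [13, 4, 1, 9]
append vec[0]+vec[0] = 13+13 = 26 → [13, 4, 1, 9, 26]
vec[0] = vec[3]+vec[-1] = 9+26 = 35 → [35, 4, 1, 9, 26]
append 6 → [35, 4, 1, 9, 26, 6]
insert 6 at 6 → [35, 4, 1, 9, 26, 6, 6]
sum = 87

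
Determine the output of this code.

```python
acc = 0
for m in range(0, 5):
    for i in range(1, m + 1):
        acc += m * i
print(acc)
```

65

m=1,i=1: acc = 0+1 = 1
m=2,i=1: acc = 1+2 = 3
m=2,i=2: acc = 3+4 = 7
m=3,i=1: acc = 7+3 = 10
m=3,i=2: acc = 10+6 = 16
m=3,i=3: acc = 16+9 = 25
m=4,i=1: acc = 25+4 = 29
m=4,i=2: acc = 29+8 = 37
m=4,i=3: acc = 37+12 = 49
m=4,i=4: acc = 49+16 = 65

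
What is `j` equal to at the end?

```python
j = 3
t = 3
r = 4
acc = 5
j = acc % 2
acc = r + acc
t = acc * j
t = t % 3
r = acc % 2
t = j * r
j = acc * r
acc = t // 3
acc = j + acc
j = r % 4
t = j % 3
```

j = 5%2 = 1
acc = 4+5 = 9
t = 9*1 = 9
t = 9%3 = 0
r = 9%2 = 1
t = 1*1 = 1
j = 9*1 = 9
acc = 1//3 = 0
acc = 9+0 = 9
j = 1%4 = 1
t = 1%3 = 1

1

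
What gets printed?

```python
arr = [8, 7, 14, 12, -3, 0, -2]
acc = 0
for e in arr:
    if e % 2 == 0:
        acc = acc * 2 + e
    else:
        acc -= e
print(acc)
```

e=8: even, acc = 0*2+8 = 8
e=7: not even, acc = 8-7 = 1
e=14: even, acc = 1*2+14 = 16
e=12: even, acc = 16*2+12 = 44
e=-3: not even, acc = 44-(-3) = 47
e=0: even, acc = 47*2+0 = 94
e=-2: even, acc = 94*2+(-2) = 186

186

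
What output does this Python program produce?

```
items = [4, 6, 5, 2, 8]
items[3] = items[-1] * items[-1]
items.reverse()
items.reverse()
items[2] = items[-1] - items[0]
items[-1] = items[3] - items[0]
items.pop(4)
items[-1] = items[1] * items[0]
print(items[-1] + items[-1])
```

48

items[3] = items[-1]*items[-1] = 8*8 = 64 → [4, 6, 5, 64, 8]
reverse → [8, 64, 5, 6, 4]
reverse → [4, 6, 5, 64, 8]
items[2] = items[-1]-items[0] = 8-4 = 4 → [4, 6, 4, 64, 8]
items[-1] = items[3]-items[0] = 64-4 = 60 → [4, 6, 4, 64, 60]
pop(4) removes 60 → [4, 6, 4, 64]
items[-1] = items[1]*items[0] = 6*4 = 24 → [4, 6, 4, 24]
items[-1]+items[-1] = 24+24 = 48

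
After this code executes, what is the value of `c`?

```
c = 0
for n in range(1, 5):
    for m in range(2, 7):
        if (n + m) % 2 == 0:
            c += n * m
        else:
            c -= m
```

64

n=1,m=2: odd sum, c = 0-2 = -2
n=1,m=3: even sum, c = (-2)+3 = 1
n=1,m=4: odd sum, c = 1-4 = -3
n=1,m=5: even sum, c = (-3)+5 = 2
n=1,m=6: odd sum, c = 2-6 = -4
n=2,m=2: even sum, c = (-4)+4 = 0
n=2,m=3: odd sum, c = 0-3 = -3
n=2,m=4: even sum, c = (-3)+8 = 5
n=2,m=5: odd sum, c = 5-5 = 0
n=2,m=6: even sum, c = 0+12 = 12
n=3,m=2: odd sum, c = 12-2 = 10
n=3,m=3: even sum, c = 10+9 = 19
n=3,m=4: odd sum, c = 19-4 = 15
n=3,m=5: even sum, c = 15+15 = 30
n=3,m=6: odd sum, c = 30-6 = 24
n=4,m=2: even sum, c = 24+8 = 32
n=4,m=3: odd sum, c = 32-3 = 29
n=4,m=4: even sum, c = 29+16 = 45
n=4,m=5: odd sum, c = 45-5 = 40
n=4,m=6: even sum, c = 40+24 = 64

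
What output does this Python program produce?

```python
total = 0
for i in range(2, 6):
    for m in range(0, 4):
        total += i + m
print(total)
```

80

i=2,m=0: total = 0+2 = 2
i=2,m=1: total = 2+3 = 5
i=2,m=2: total = 5+4 = 9
i=2,m=3: total = 9+5 = 14
i=3,m=0: total = 14+3 = 17
i=3,m=1: total = 17+4 = 21
i=3,m=2: total = 21+5 = 26
i=3,m=3: total = 26+6 = 32
i=4,m=0: total = 32+4 = 36
i=4,m=1: total = 36+5 = 41
i=4,m=2: total = 41+6 = 47
i=4,m=3: total = 47+7 = 54
i=5,m=0: total = 54+5 = 59
i=5,m=1: total = 59+6 = 65
i=5,m=2: total = 65+7 = 72
i=5,m=3: total = 72+8 = 80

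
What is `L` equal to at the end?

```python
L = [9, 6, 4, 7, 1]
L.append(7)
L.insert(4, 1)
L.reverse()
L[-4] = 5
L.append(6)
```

[7, 1, 1, 5, 4, 6, 9, 6]

append 7 → [9, 6, 4, 7, 1, 7]
insert 1 at 4 → [9, 6, 4, 7, 1, 1, 7]
reverse → [7, 1, 1, 7, 4, 6, 9]
L[-4] = 5 → [7, 1, 1, 5, 4, 6, 9]
append 6 → [7, 1, 1, 5, 4, 6, 9, 6]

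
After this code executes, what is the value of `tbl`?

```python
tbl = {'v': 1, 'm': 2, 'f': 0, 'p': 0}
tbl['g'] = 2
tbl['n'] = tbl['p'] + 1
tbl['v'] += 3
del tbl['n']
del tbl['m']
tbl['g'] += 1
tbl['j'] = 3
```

tbl['g'] = 2 → {'v': 1, 'm': 2, 'f': 0, 'p': 0, 'g': 2}
tbl['n'] = tbl['p']+1 = 1 → {'v': 1, 'm': 2, 'f': 0, 'p': 0, 'g': 2, 'n': 1}
tbl['v'] = 1+3 = 4 → {'v': 4, 'm': 2, 'f': 0, 'p': 0, 'g': 2, 'n': 1}
del 'n' → {'v': 4, 'm': 2, 'f': 0, 'p': 0, 'g': 2}
del 'm' → {'v': 4, 'f': 0, 'p': 0, 'g': 2}
tbl['g'] = 2+1 = 3 → {'v': 4, 'f': 0, 'p': 0, 'g': 3}
tbl['j'] = 3 → {'v': 4, 'f': 0, 'p': 0, 'g': 3, 'j': 3}

{'v': 4, 'f': 0, 'p': 0, 'g': 3, 'j': 3}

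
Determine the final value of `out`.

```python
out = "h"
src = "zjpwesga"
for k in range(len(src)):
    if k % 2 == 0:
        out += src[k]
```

'hzpeg'

k=0: add 'z' → 'hz'
k=1: skip
k=2: add 'p' → 'hzp'
k=3: skip
k=4: add 'e' → 'hzpe'
k=5: skip
k=6: add 'g' → 'hzpeg'
k=7: skip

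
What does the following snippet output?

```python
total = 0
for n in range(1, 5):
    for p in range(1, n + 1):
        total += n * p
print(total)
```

65

n=1,p=1: total = 0+1 = 1
n=2,p=1: total = 1+2 = 3
n=2,p=2: total = 3+4 = 7
n=3,p=1: total = 7+3 = 10
n=3,p=2: total = 10+6 = 16
n=3,p=3: total = 16+9 = 25
n=4,p=1: total = 25+4 = 29
n=4,p=2: total = 29+8 = 37
n=4,p=3: total = 37+12 = 49
n=4,p=4: total = 49+16 = 65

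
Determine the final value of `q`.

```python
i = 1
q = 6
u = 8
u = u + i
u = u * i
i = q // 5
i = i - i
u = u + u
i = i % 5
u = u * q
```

6

u = 8+1 = 9
u = 9*1 = 9
i = 6//5 = 1
i = 1-1 = 0
u = 9+9 = 18
i = 0%5 = 0
u = 18*6 = 108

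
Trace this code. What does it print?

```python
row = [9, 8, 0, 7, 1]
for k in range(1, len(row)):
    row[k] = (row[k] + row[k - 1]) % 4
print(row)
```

k=1: row[1] = (8+9)%4 = 1 → [9, 1, 0, 7, 1]
k=2: row[2] = (0+1)%4 = 1 → [9, 1, 1, 7, 1]
k=3: row[3] = (7+1)%4 = 0 → [9, 1, 1, 0, 1]
k=4: row[4] = (1+0)%4 = 1 → [9, 1, 1, 0, 1]

[9, 1, 1, 0, 1]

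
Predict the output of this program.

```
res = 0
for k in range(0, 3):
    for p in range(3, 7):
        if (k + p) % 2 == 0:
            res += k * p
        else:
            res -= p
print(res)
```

2

k=0,p=3: odd sum, res = 0-3 = -3
k=0,p=4: even sum, res = (-3)+0 = -3
k=0,p=5: odd sum, res = (-3)-5 = -8
k=0,p=6: even sum, res = (-8)+0 = -8
k=1,p=3: even sum, res = (-8)+3 = -5
k=1,p=4: odd sum, res = (-5)-4 = -9
k=1,p=5: even sum, res = (-9)+5 = -4
k=1,p=6: odd sum, res = (-4)-6 = -10
k=2,p=3: odd sum, res = (-10)-3 = -13
k=2,p=4: even sum, res = (-13)+8 = -5
k=2,p=5: odd sum, res = (-5)-5 = -10
k=2,p=6: even sum, res = (-10)+12 = 2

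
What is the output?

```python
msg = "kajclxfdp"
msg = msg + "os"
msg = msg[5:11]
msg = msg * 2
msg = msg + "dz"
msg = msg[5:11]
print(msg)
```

sxfdpo

+ 'os' → 'kajclxfdpos'
slice [5:11] → 'xfdpos'
repeat ×2 → 'xfdposxfdpos'
+ 'dz' → 'xfdposxfdposdz'
slice [5:11] → 'sxfdpo'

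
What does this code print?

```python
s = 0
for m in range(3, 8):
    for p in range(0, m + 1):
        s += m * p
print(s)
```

455

m=3,p=0: s = 0+0 = 0
m=3,p=1: s = 0+3 = 3
m=3,p=2: s = 3+6 = 9
m=3,p=3: s = 9+9 = 18
m=4,p=0: s = 18+0 = 18
m=4,p=1: s = 18+4 = 22
m=4,p=2: s = 22+8 = 30
m=4,p=3: s = 30+12 = 42
m=4,p=4: s = 42+16 = 58
m=5,p=0: s = 58+0 = 58
m=5,p=1: s = 58+5 = 63
m=5,p=2: s = 63+10 = 73
m=5,p=3: s = 73+15 = 88
m=5,p=4: s = 88+20 = 108
m=5,p=5: s = 108+25 = 133
m=6,p=0: s = 133+0 = 133
m=6,p=1: s = 133+6 = 139
m=6,p=2: s = 139+12 = 151
m=6,p=3: s = 151+18 = 169
m=6,p=4: s = 169+24 = 193
m=6,p=5: s = 193+30 = 223
m=6,p=6: s = 223+36 = 259
m=7,p=0: s = 259+0 = 259
m=7,p=1: s = 259+7 = 266
m=7,p=2: s = 266+14 = 280
m=7,p=3: s = 280+21 = 301
m=7,p=4: s = 301+28 = 329
m=7,p=5: s = 329+35 = 364
m=7,p=6: s = 364+42 = 406
m=7,p=7: s = 406+49 = 455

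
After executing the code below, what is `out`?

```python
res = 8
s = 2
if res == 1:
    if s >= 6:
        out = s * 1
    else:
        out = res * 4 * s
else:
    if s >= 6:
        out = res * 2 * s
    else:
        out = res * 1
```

res=8, s=2
res == 1 is False; s >= 6 is False
→ out = res * 1 = 8

8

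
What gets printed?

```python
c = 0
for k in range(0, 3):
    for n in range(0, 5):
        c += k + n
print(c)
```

45

k=0,n=0: c = 0+0 = 0
k=0,n=1: c = 0+1 = 1
k=0,n=2: c = 1+2 = 3
k=0,n=3: c = 3+3 = 6
k=0,n=4: c = 6+4 = 10
k=1,n=0: c = 10+1 = 11
k=1,n=1: c = 11+2 = 13
k=1,n=2: c = 13+3 = 16
k=1,n=3: c = 16+4 = 20
k=1,n=4: c = 20+5 = 25
k=2,n=0: c = 25+2 = 27
k=2,n=1: c = 27+3 = 30
k=2,n=2: c = 30+4 = 34
k=2,n=3: c = 34+5 = 39
k=2,n=4: c = 39+6 = 45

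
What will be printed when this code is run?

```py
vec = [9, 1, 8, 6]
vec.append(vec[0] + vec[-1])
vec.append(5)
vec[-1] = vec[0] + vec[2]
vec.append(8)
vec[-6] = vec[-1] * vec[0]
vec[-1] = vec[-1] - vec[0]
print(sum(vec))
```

append vec[0]+vec[-1] = 9+6 = 15 → [9, 1, 8, 6, 15]
append 5 → [9, 1, 8, 6, 15, 5]
vec[-1] = vec[0]+vec[2] = 9+8 = 17 → [9, 1, 8, 6, 15, 17]
append 8 → [9, 1, 8, 6, 15, 17, 8]
vec[-6] = vec[-1]*vec[0] = 8*9 = 72 → [9, 72, 8, 6, 15, 17, 8]
vec[-1] = vec[-1]-vec[0] = 8-9 = -1 → [9, 72, 8, 6, 15, 17, -1]
sum = 126

126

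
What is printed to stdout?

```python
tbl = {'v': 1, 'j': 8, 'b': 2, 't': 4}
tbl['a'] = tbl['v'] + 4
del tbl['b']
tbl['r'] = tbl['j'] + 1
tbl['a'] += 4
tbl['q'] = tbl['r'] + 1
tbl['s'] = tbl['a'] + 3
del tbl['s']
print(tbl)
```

{'v': 1, 'j': 8, 't': 4, 'a': 9, 'r': 9, 'q': 10}

tbl['a'] = tbl['v']+4 = 5 → {'v': 1, 'j': 8, 'b': 2, 't': 4, 'a': 5}
del 'b' → {'v': 1, 'j': 8, 't': 4, 'a': 5}
tbl['r'] = tbl['j']+1 = 9 → {'v': 1, 'j': 8, 't': 4, 'a': 5, 'r': 9}
tbl['a'] = 5+4 = 9 → {'v': 1, 'j': 8, 't': 4, 'a': 9, 'r': 9}
tbl['q'] = tbl['r']+1 = 10 → {'v': 1, 'j': 8, 't': 4, 'a': 9, 'r': 9, 'q': 10}
tbl['s'] = tbl['a']+3 = 12 → {'v': 1, 'j': 8, 't': 4, 'a': 9, 'r': 9, 'q': 10, 's': 12}
del 's' → {'v': 1, 'j': 8, 't': 4, 'a': 9, 'r': 9, 'q': 10}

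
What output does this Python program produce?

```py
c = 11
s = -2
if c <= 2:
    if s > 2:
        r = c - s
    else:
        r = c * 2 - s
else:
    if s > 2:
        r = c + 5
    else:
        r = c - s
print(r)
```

c=11, s=-2
c <= 2 is False; s > 2 is False
→ r = c - s = 13

13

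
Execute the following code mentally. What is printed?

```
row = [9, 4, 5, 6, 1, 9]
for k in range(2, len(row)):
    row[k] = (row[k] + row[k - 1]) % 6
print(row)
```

[9, 4, 3, 3, 4, 1]

k=2: row[2] = (5+4)%6 = 3 → [9, 4, 3, 6, 1, 9]
k=3: row[3] = (6+3)%6 = 3 → [9, 4, 3, 3, 1, 9]
k=4: row[4] = (1+3)%6 = 4 → [9, 4, 3, 3, 4, 9]
k=5: row[5] = (9+4)%6 = 1 → [9, 4, 3, 3, 4, 1]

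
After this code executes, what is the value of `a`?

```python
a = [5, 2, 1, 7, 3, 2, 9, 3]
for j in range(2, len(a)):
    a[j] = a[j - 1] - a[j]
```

j=2: a[2] = 2-1 = 1 → [5, 2, 1, 7, 3, 2, 9, 3]
j=3: a[3] = 1-7 = -6 → [5, 2, 1, -6, 3, 2, 9, 3]
j=4: a[4] = (-6)-3 = -9 → [5, 2, 1, -6, -9, 2, 9, 3]
j=5: a[5] = (-9)-2 = -11 → [5, 2, 1, -6, -9, -11, 9, 3]
j=6: a[6] = (-11)-9 = -20 → [5, 2, 1, -6, -9, -11, -20, 3]
j=7: a[7] = (-20)-3 = -23 → [5, 2, 1, -6, -9, -11, -20, -23]

[5, 2, 1, -6, -9, -11, -20, -23]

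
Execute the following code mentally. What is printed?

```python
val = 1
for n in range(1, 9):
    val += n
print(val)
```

37

n=1: val = 1+1 = 2
n=2: val = 2+2 = 4
n=3: val = 4+3 = 7
n=4: val = 7+4 = 11
n=5: val = 11+5 = 16
n=6: val = 16+6 = 22
n=7: val = 22+7 = 29
n=8: val = 29+8 = 37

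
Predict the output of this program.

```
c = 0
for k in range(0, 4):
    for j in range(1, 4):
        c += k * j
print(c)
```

36

k=0,j=1: c = 0+0 = 0
k=0,j=2: c = 0+0 = 0
k=0,j=3: c = 0+0 = 0
k=1,j=1: c = 0+1 = 1
k=1,j=2: c = 1+2 = 3
k=1,j=3: c = 3+3 = 6
k=2,j=1: c = 6+2 = 8
k=2,j=2: c = 8+4 = 12
k=2,j=3: c = 12+6 = 18
k=3,j=1: c = 18+3 = 21
k=3,j=2: c = 21+6 = 27
k=3,j=3: c = 27+9 = 36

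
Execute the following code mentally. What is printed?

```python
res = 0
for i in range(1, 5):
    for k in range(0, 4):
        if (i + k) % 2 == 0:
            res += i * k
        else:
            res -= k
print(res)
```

i=1,k=0: odd sum, res = 0-0 = 0
i=1,k=1: even sum, res = 0+1 = 1
i=1,k=2: odd sum, res = 1-2 = -1
i=1,k=3: even sum, res = (-1)+3 = 2
i=2,k=0: even sum, res = 2+0 = 2
i=2,k=1: odd sum, res = 2-1 = 1
i=2,k=2: even sum, res = 1+4 = 5
i=2,k=3: odd sum, res = 5-3 = 2
i=3,k=0: odd sum, res = 2-0 = 2
i=3,k=1: even sum, res = 2+3 = 5
i=3,k=2: odd sum, res = 5-2 = 3
i=3,k=3: even sum, res = 3+9 = 12
i=4,k=0: even sum, res = 12+0 = 12
i=4,k=1: odd sum, res = 12-1 = 11
i=4,k=2: even sum, res = 11+8 = 19
i=4,k=3: odd sum, res = 19-3 = 16

16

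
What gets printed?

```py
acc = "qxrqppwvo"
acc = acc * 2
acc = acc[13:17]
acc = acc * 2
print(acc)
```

repeat ×2 → 'qxrqppwvoqxrqppwvo'
slice [13:17] → 'ppwv'
repeat ×2 → 'ppwvppwv'

ppwvppwv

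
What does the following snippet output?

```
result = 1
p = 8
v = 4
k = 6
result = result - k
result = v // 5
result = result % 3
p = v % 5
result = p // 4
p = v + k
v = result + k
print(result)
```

result = 1-6 = -5
result = 4//5 = 0
result = 0%3 = 0
p = 4%5 = 4
result = 4//4 = 1
p = 4+6 = 10
v = 1+6 = 7

1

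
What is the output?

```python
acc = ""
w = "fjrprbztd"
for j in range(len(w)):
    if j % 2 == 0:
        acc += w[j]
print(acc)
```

j=0: add 'f' → 'f'
j=1: skip
j=2: add 'r' → 'fr'
j=3: skip
j=4: add 'r' → 'frr'
j=5: skip
j=6: add 'z' → 'frrz'
j=7: skip
j=8: add 'd' → 'frrzd'

frrzd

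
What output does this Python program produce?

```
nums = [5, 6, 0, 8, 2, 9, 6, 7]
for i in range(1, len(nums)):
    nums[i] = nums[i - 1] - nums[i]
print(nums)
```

i=1: nums[1] = 5-6 = -1 → [5, -1, 0, 8, 2, 9, 6, 7]
i=2: nums[2] = (-1)-0 = -1 → [5, -1, -1, 8, 2, 9, 6, 7]
i=3: nums[3] = (-1)-8 = -9 → [5, -1, -1, -9, 2, 9, 6, 7]
i=4: nums[4] = (-9)-2 = -11 → [5, -1, -1, -9, -11, 9, 6, 7]
i=5: nums[5] = (-11)-9 = -20 → [5, -1, -1, -9, -11, -20, 6, 7]
i=6: nums[6] = (-20)-6 = -26 → [5, -1, -1, -9, -11, -20, -26, 7]
i=7: nums[7] = (-26)-7 = -33 → [5, -1, -1, -9, -11, -20, -26, -33]

[5, -1, -1, -9, -11, -20, -26, -33]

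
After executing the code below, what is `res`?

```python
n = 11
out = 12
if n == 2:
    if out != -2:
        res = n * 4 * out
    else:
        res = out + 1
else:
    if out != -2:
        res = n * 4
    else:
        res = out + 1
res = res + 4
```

48

n=11, out=12
n == 2 is False; out != -2 is True
→ res = n * 4 = 44
res = 44+4 = 48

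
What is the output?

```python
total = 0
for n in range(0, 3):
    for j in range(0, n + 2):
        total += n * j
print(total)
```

n=0,j=0: total = 0+0 = 0
n=0,j=1: total = 0+0 = 0
n=1,j=0: total = 0+0 = 0
n=1,j=1: total = 0+1 = 1
n=1,j=2: total = 1+2 = 3
n=2,j=0: total = 3+0 = 3
n=2,j=1: total = 3+2 = 5
n=2,j=2: total = 5+4 = 9
n=2,j=3: total = 9+6 = 15

15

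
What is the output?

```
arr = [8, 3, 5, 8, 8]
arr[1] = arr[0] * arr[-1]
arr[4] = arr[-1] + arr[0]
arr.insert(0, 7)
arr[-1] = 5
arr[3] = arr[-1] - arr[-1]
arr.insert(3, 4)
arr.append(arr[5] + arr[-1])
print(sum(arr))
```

109

arr[1] = arr[0]*arr[-1] = 8*8 = 64 → [8, 64, 5, 8, 8]
arr[4] = arr[-1]+arr[0] = 8+8 = 16 → [8, 64, 5, 8, 16]
insert 7 at 0 → [7, 8, 64, 5, 8, 16]
arr[-1] = 5 → [7, 8, 64, 5, 8, 5]
arr[3] = arr[-1]-arr[-1] = 5-5 = 0 → [7, 8, 64, 0, 8, 5]
insert 4 at 3 → [7, 8, 64, 4, 0, 8, 5]
append arr[5]+arr[-1] = 8+5 = 13 → [7, 8, 64, 4, 0, 8, 5, 13]
sum = 109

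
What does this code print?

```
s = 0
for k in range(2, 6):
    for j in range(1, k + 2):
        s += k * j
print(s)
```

k=2,j=1: s = 0+2 = 2
k=2,j=2: s = 2+4 = 6
k=2,j=3: s = 6+6 = 12
k=3,j=1: s = 12+3 = 15
k=3,j=2: s = 15+6 = 21
k=3,j=3: s = 21+9 = 30
k=3,j=4: s = 30+12 = 42
k=4,j=1: s = 42+4 = 46
k=4,j=2: s = 46+8 = 54
k=4,j=3: s = 54+12 = 66
k=4,j=4: s = 66+16 = 82
k=4,j=5: s = 82+20 = 102
k=5,j=1: s = 102+5 = 107
k=5,j=2: s = 107+10 = 117
k=5,j=3: s = 117+15 = 132
k=5,j=4: s = 132+20 = 152
k=5,j=5: s = 152+25 = 177
k=5,j=6: s = 177+30 = 207

207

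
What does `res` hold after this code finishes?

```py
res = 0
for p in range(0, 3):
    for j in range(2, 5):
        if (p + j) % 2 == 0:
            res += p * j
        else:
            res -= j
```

p=0,j=2: even sum, res = 0+0 = 0
p=0,j=3: odd sum, res = 0-3 = -3
p=0,j=4: even sum, res = (-3)+0 = -3
p=1,j=2: odd sum, res = (-3)-2 = -5
p=1,j=3: even sum, res = (-5)+3 = -2
p=1,j=4: odd sum, res = (-2)-4 = -6
p=2,j=2: even sum, res = (-6)+4 = -2
p=2,j=3: odd sum, res = (-2)-3 = -5
p=2,j=4: even sum, res = (-5)+8 = 3

3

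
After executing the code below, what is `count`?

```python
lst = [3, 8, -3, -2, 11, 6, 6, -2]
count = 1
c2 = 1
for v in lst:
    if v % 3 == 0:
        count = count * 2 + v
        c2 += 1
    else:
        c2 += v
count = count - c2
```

v=3: %3==0, count = 1*2+3 = 5; c2=2
v=8: not %3==0; c2=10
v=-3: %3==0, count = 5*2+(-3) = 7; c2=11
v=-2: not %3==0; c2=9
v=11: not %3==0; c2=20
v=6: %3==0, count = 7*2+6 = 20; c2=21
v=6: %3==0, count = 20*2+6 = 46; c2=22
v=-2: not %3==0; c2=20
count-c2 = 46-20 = 26

26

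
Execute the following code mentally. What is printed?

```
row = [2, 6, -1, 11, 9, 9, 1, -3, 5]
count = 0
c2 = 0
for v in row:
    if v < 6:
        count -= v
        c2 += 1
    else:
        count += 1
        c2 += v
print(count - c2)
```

-40

v=2: <6, count = 0-2 = -2; c2=1
v=6: not <6, count = (-2)+1 = -1; c2=7
v=-1: <6, count = (-1)-(-1) = 0; c2=8
v=11: not <6, count = 0+1 = 1; c2=19
v=9: not <6, count = 1+1 = 2; c2=28
v=9: not <6, count = 2+1 = 3; c2=37
v=1: <6, count = 3-1 = 2; c2=38
v=-3: <6, count = 2-(-3) = 5; c2=39
v=5: <6, count = 5-5 = 0; c2=40
count-c2 = 0-40 = -40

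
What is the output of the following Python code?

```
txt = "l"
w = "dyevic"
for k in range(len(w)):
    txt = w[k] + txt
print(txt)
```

civeydl

k=0: prepend 'd' → 'dl'
k=1: prepend 'y' → 'ydl'
k=2: prepend 'e' → 'eydl'
k=3: prepend 'v' → 'veydl'
k=4: prepend 'i' → 'iveydl'
k=5: prepend 'c' → 'civeydl'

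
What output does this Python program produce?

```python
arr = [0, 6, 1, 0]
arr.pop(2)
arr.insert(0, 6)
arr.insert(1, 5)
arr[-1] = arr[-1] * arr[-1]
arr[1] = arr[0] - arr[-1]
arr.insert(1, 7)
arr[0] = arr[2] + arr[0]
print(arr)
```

[12, 7, 6, 0, 6, 0]

pop(2) removes 1 → [0, 6, 0]
insert 6 at 0 → [6, 0, 6, 0]
insert 5 at 1 → [6, 5, 0, 6, 0]
arr[-1] = arr[-1]*arr[-1] = 0*0 = 0 → [6, 5, 0, 6, 0]
arr[1] = arr[0]-arr[-1] = 6-0 = 6 → [6, 6, 0, 6, 0]
insert 7 at 1 → [6, 7, 6, 0, 6, 0]
arr[0] = arr[2]+arr[0] = 6+6 = 12 → [12, 7, 6, 0, 6, 0]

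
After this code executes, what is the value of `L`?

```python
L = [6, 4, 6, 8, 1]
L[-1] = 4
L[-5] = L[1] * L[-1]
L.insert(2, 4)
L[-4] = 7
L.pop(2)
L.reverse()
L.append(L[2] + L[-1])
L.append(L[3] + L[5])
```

L[-1] = 4 → [6, 4, 6, 8, 4]
L[-5] = L[1]*L[-1] = 4*4 = 16 → [16, 4, 6, 8, 4]
insert 4 at 2 → [16, 4, 4, 6, 8, 4]
L[-4] = 7 → [16, 4, 7, 6, 8, 4]
pop(2) removes 7 → [16, 4, 6, 8, 4]
reverse → [4, 8, 6, 4, 16]
append L[2]+L[-1] = 6+16 = 22 → [4, 8, 6, 4, 16, 22]
append L[3]+L[5] = 4+22 = 26 → [4, 8, 6, 4, 16, 22, 26]

[4, 8, 6, 4, 16, 22, 26]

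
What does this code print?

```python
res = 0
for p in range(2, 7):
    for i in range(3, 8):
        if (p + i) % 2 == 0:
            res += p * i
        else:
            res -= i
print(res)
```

175

p=2,i=3: odd sum, res = 0-3 = -3
p=2,i=4: even sum, res = (-3)+8 = 5
p=2,i=5: odd sum, res = 5-5 = 0
p=2,i=6: even sum, res = 0+12 = 12
p=2,i=7: odd sum, res = 12-7 = 5
p=3,i=3: even sum, res = 5+9 = 14
p=3,i=4: odd sum, res = 14-4 = 10
p=3,i=5: even sum, res = 10+15 = 25
p=3,i=6: odd sum, res = 25-6 = 19
p=3,i=7: even sum, res = 19+21 = 40
p=4,i=3: odd sum, res = 40-3 = 37
p=4,i=4: even sum, res = 37+16 = 53
p=4,i=5: odd sum, res = 53-5 = 48
p=4,i=6: even sum, res = 48+24 = 72
p=4,i=7: odd sum, res = 72-7 = 65
p=5,i=3: even sum, res = 65+15 = 80
p=5,i=4: odd sum, res = 80-4 = 76
p=5,i=5: even sum, res = 76+25 = 101
p=5,i=6: odd sum, res = 101-6 = 95
p=5,i=7: even sum, res = 95+35 = 130
p=6,i=3: odd sum, res = 130-3 = 127
p=6,i=4: even sum, res = 127+24 = 151
p=6,i=5: odd sum, res = 151-5 = 146
p=6,i=6: even sum, res = 146+36 = 182
p=6,i=7: odd sum, res = 182-7 = 175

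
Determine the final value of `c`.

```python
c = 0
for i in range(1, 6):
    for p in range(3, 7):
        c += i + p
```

i=1,p=3: c = 0+4 = 4
i=1,p=4: c = 4+5 = 9
i=1,p=5: c = 9+6 = 15
i=1,p=6: c = 15+7 = 22
i=2,p=3: c = 22+5 = 27
i=2,p=4: c = 27+6 = 33
i=2,p=5: c = 33+7 = 40
i=2,p=6: c = 40+8 = 48
i=3,p=3: c = 48+6 = 54
i=3,p=4: c = 54+7 = 61
i=3,p=5: c = 61+8 = 69
i=3,p=6: c = 69+9 = 78
i=4,p=3: c = 78+7 = 85
i=4,p=4: c = 85+8 = 93
i=4,p=5: c = 93+9 = 102
i=4,p=6: c = 102+10 = 112
i=5,p=3: c = 112+8 = 120
i=5,p=4: c = 120+9 = 129
i=5,p=5: c = 129+10 = 139
i=5,p=6: c = 139+11 = 150

150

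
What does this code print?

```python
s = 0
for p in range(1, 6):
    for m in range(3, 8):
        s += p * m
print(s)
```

p=1,m=3: s = 0+3 = 3
p=1,m=4: s = 3+4 = 7
p=1,m=5: s = 7+5 = 12
p=1,m=6: s = 12+6 = 18
p=1,m=7: s = 18+7 = 25
p=2,m=3: s = 25+6 = 31
p=2,m=4: s = 31+8 = 39
p=2,m=5: s = 39+10 = 49
p=2,m=6: s = 49+12 = 61
p=2,m=7: s = 61+14 = 75
p=3,m=3: s = 75+9 = 84
p=3,m=4: s = 84+12 = 96
p=3,m=5: s = 96+15 = 111
p=3,m=6: s = 111+18 = 129
p=3,m=7: s = 129+21 = 150
p=4,m=3: s = 150+12 = 162
p=4,m=4: s = 162+16 = 178
p=4,m=5: s = 178+20 = 198
p=4,m=6: s = 198+24 = 222
p=4,m=7: s = 222+28 = 250
p=5,m=3: s = 250+15 = 265
p=5,m=4: s = 265+20 = 285
p=5,m=5: s = 285+25 = 310
p=5,m=6: s = 310+30 = 340
p=5,m=7: s = 340+35 = 375

375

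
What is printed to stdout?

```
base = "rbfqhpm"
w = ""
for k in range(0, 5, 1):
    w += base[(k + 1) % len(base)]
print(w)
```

k=0: add base[1]='b' → 'b'
k=1: add base[2]='f' → 'bf'
k=2: add base[3]='q' → 'bfq'
k=3: add base[4]='h' → 'bfqh'
k=4: add base[5]='p' → 'bfqhp'

bfqhp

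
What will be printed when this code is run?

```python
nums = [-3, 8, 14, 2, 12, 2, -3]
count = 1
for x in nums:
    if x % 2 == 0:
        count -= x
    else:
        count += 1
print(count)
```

x=-3: not even, count = 1+1 = 2
x=8: even, count = 2-8 = -6
x=14: even, count = (-6)-14 = -20
x=2: even, count = (-20)-2 = -22
x=12: even, count = (-22)-12 = -34
x=2: even, count = (-34)-2 = -36
x=-3: not even, count = (-36)+1 = -35

-35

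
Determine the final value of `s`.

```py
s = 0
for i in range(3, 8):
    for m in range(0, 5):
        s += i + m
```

175

i=3,m=0: s = 0+3 = 3
i=3,m=1: s = 3+4 = 7
i=3,m=2: s = 7+5 = 12
i=3,m=3: s = 12+6 = 18
i=3,m=4: s = 18+7 = 25
i=4,m=0: s = 25+4 = 29
i=4,m=1: s = 29+5 = 34
i=4,m=2: s = 34+6 = 40
i=4,m=3: s = 40+7 = 47
i=4,m=4: s = 47+8 = 55
i=5,m=0: s = 55+5 = 60
i=5,m=1: s = 60+6 = 66
i=5,m=2: s = 66+7 = 73
i=5,m=3: s = 73+8 = 81
i=5,m=4: s = 81+9 = 90
i=6,m=0: s = 90+6 = 96
i=6,m=1: s = 96+7 = 103
i=6,m=2: s = 103+8 = 111
i=6,m=3: s = 111+9 = 120
i=6,m=4: s = 120+10 = 130
i=7,m=0: s = 130+7 = 137
i=7,m=1: s = 137+8 = 145
i=7,m=2: s = 145+9 = 154
i=7,m=3: s = 154+10 = 164
i=7,m=4: s = 164+11 = 175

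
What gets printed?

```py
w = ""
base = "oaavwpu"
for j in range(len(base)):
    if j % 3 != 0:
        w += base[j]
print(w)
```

j=0: skip
j=1: add 'a' → 'a'
j=2: add 'a' → 'aa'
j=3: skip
j=4: add 'w' → 'aaw'
j=5: add 'p' → 'aawp'
j=6: skip

aawp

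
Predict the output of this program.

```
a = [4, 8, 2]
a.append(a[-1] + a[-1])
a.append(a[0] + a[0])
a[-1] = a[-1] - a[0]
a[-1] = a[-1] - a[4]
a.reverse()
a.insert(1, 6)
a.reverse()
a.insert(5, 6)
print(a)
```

[4, 8, 2, 4, 6, 6, 0]

append a[-1]+a[-1] = 2+2 = 4 → [4, 8, 2, 4]
append a[0]+a[0] = 4+4 = 8 → [4, 8, 2, 4, 8]
a[-1] = a[-1]-a[0] = 8-4 = 4 → [4, 8, 2, 4, 4]
a[-1] = a[-1]-a[4] = 4-4 = 0 → [4, 8, 2, 4, 0]
reverse → [0, 4, 2, 8, 4]
insert 6 at 1 → [0, 6, 4, 2, 8, 4]
reverse → [4, 8, 2, 4, 6, 0]
insert 6 at 5 → [4, 8, 2, 4, 6, 6, 0]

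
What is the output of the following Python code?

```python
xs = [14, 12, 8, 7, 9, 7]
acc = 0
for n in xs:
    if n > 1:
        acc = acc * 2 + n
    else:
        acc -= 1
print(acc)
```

757

n=14: >1, acc = 0*2+14 = 14
n=12: >1, acc = 14*2+12 = 40
n=8: >1, acc = 40*2+8 = 88
n=7: >1, acc = 88*2+7 = 183
n=9: >1, acc = 183*2+9 = 375
n=7: >1, acc = 375*2+7 = 757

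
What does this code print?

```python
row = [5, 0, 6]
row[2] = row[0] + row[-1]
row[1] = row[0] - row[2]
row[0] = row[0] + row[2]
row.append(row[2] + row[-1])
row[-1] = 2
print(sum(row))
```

row[2] = row[0]+row[-1] = 5+6 = 11 → [5, 0, 11]
row[1] = row[0]-row[2] = 5-11 = -6 → [5, -6, 11]
row[0] = row[0]+row[2] = 5+11 = 16 → [16, -6, 11]
append row[2]+row[-1] = 11+11 = 22 → [16, -6, 11, 22]
row[-1] = 2 → [16, -6, 11, 2]
sum = 23

23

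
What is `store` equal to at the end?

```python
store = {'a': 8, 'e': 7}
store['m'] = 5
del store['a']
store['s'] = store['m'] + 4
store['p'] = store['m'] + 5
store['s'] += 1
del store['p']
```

{'e': 7, 'm': 5, 's': 10}

store['m'] = 5 → {'a': 8, 'e': 7, 'm': 5}
del 'a' → {'e': 7, 'm': 5}
store['s'] = store['m']+4 = 9 → {'e': 7, 'm': 5, 's': 9}
store['p'] = store['m']+5 = 10 → {'e': 7, 'm': 5, 's': 9, 'p': 10}
store['s'] = 9+1 = 10 → {'e': 7, 'm': 5, 's': 10, 'p': 10}
del 'p' → {'e': 7, 'm': 5, 's': 10}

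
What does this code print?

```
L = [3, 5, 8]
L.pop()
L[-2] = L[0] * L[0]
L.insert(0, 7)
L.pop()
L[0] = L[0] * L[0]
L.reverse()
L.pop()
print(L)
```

pop() removes 8 → [3, 5]
L[-2] = L[0]*L[0] = 3*3 = 9 → [9, 5]
insert 7 at 0 → [7, 9, 5]
pop() removes 5 → [7, 9]
L[0] = L[0]*L[0] = 7*7 = 49 → [49, 9]
reverse → [9, 49]
pop() removes 49 → [9]

[9]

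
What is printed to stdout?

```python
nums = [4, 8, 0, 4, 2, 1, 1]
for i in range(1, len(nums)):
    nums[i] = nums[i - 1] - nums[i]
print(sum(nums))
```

-45

i=1: nums[1] = 4-8 = -4 → [4, -4, 0, 4, 2, 1, 1]
i=2: nums[2] = (-4)-0 = -4 → [4, -4, -4, 4, 2, 1, 1]
i=3: nums[3] = (-4)-4 = -8 → [4, -4, -4, -8, 2, 1, 1]
i=4: nums[4] = (-8)-2 = -10 → [4, -4, -4, -8, -10, 1, 1]
i=5: nums[5] = (-10)-1 = -11 → [4, -4, -4, -8, -10, -11, 1]
i=6: nums[6] = (-11)-1 = -12 → [4, -4, -4, -8, -10, -11, -12]
sum = -45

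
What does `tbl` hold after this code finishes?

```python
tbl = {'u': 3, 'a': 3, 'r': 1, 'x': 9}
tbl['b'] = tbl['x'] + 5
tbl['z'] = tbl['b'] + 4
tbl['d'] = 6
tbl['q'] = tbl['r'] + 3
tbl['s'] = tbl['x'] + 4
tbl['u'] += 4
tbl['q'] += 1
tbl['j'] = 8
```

tbl['b'] = tbl['x']+5 = 14 → {'u': 3, 'a': 3, 'r': 1, 'x': 9, 'b': 14}
tbl['z'] = tbl['b']+4 = 18 → {'u': 3, 'a': 3, 'r': 1, 'x': 9, 'b': 14, 'z': 18}
tbl['d'] = 6 → {'u': 3, 'a': 3, 'r': 1, 'x': 9, 'b': 14, 'z': 18, 'd': 6}
tbl['q'] = tbl['r']+3 = 4 → {'u': 3, 'a': 3, 'r': 1, 'x': 9, 'b': 14, 'z': 18, 'd': 6, 'q': 4}
tbl['s'] = tbl['x']+4 = 13 → {'u': 3, 'a': 3, 'r': 1, 'x': 9, 'b': 14, 'z': 18, 'd': 6, 'q': 4, 's': 13}
tbl['u'] = 3+4 = 7 → {'u': 7, 'a': 3, 'r': 1, 'x': 9, 'b': 14, 'z': 18, 'd': 6, 'q': 4, 's': 13}
tbl['q'] = 4+1 = 5 → {'u': 7, 'a': 3, 'r': 1, 'x': 9, 'b': 14, 'z': 18, 'd': 6, 'q': 5, 's': 13}
tbl['j'] = 8 → {'u': 7, 'a': 3, 'r': 1, 'x': 9, 'b': 14, 'z': 18, 'd': 6, 'q': 5, 's': 13, 'j': 8}

{'u': 7, 'a': 3, 'r': 1, 'x': 9, 'b': 14, 'z': 18, 'd': 6, 'q': 5, 's': 13, 'j': 8}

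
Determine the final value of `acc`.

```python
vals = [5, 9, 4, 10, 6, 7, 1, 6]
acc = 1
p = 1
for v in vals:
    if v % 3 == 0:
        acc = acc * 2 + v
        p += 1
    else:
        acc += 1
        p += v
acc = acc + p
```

113

v=5: not %3==0, acc = 1+1 = 2; p=6
v=9: %3==0, acc = 2*2+9 = 13; p=7
v=4: not %3==0, acc = 13+1 = 14; p=11
v=10: not %3==0, acc = 14+1 = 15; p=21
v=6: %3==0, acc = 15*2+6 = 36; p=22
v=7: not %3==0, acc = 36+1 = 37; p=29
v=1: not %3==0, acc = 37+1 = 38; p=30
v=6: %3==0, acc = 38*2+6 = 82; p=31
acc+p = 82+31 = 113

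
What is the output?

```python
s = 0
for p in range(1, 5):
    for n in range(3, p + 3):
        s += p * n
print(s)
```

125

p=1,n=3: s = 0+3 = 3
p=2,n=3: s = 3+6 = 9
p=2,n=4: s = 9+8 = 17
p=3,n=3: s = 17+9 = 26
p=3,n=4: s = 26+12 = 38
p=3,n=5: s = 38+15 = 53
p=4,n=3: s = 53+12 = 65
p=4,n=4: s = 65+16 = 81
p=4,n=5: s = 81+20 = 101
p=4,n=6: s = 101+24 = 125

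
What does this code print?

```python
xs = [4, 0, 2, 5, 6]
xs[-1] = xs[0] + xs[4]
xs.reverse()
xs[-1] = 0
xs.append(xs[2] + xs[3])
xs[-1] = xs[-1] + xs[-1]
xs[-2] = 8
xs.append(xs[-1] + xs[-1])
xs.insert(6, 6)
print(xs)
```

xs[-1] = xs[0]+xs[4] = 4+6 = 10 → [4, 0, 2, 5, 10]
reverse → [10, 5, 2, 0, 4]
xs[-1] = 0 → [10, 5, 2, 0, 0]
append xs[2]+xs[3] = 2+0 = 2 → [10, 5, 2, 0, 0, 2]
xs[-1] = xs[-1]+xs[-1] = 2+2 = 4 → [10, 5, 2, 0, 0, 4]
xs[-2] = 8 → [10, 5, 2, 0, 8, 4]
append xs[-1]+xs[-1] = 4+4 = 8 → [10, 5, 2, 0, 8, 4, 8]
insert 6 at 6 → [10, 5, 2, 0, 8, 4, 6, 8]

[10, 5, 2, 0, 8, 4, 6, 8]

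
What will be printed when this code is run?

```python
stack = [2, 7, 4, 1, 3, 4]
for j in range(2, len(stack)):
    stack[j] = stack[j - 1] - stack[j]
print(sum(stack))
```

j=2: stack[2] = 7-4 = 3 → [2, 7, 3, 1, 3, 4]
j=3: stack[3] = 3-1 = 2 → [2, 7, 3, 2, 3, 4]
j=4: stack[4] = 2-3 = -1 → [2, 7, 3, 2, -1, 4]
j=5: stack[5] = (-1)-4 = -5 → [2, 7, 3, 2, -1, -5]
sum = 8

8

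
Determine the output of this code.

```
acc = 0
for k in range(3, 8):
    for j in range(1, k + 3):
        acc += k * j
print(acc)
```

800

k=3,j=1: acc = 0+3 = 3
k=3,j=2: acc = 3+6 = 9
k=3,j=3: acc = 9+9 = 18
k=3,j=4: acc = 18+12 = 30
k=3,j=5: acc = 30+15 = 45
k=4,j=1: acc = 45+4 = 49
k=4,j=2: acc = 49+8 = 57
k=4,j=3: acc = 57+12 = 69
k=4,j=4: acc = 69+16 = 85
k=4,j=5: acc = 85+20 = 105
k=4,j=6: acc = 105+24 = 129
k=5,j=1: acc = 129+5 = 134
k=5,j=2: acc = 134+10 = 144
k=5,j=3: acc = 144+15 = 159
k=5,j=4: acc = 159+20 = 179
k=5,j=5: acc = 179+25 = 204
k=5,j=6: acc = 204+30 = 234
k=5,j=7: acc = 234+35 = 269
k=6,j=1: acc = 269+6 = 275
k=6,j=2: acc = 275+12 = 287
k=6,j=3: acc = 287+18 = 305
k=6,j=4: acc = 305+24 = 329
k=6,j=5: acc = 329+30 = 359
k=6,j=6: acc = 359+36 = 395
k=6,j=7: acc = 395+42 = 437
k=6,j=8: acc = 437+48 = 485
k=7,j=1: acc = 485+7 = 492
k=7,j=2: acc = 492+14 = 506
k=7,j=3: acc = 506+21 = 527
k=7,j=4: acc = 527+28 = 555
k=7,j=5: acc = 555+35 = 590
k=7,j=6: acc = 590+42 = 632
k=7,j=7: acc = 632+49 = 681
k=7,j=8: acc = 681+56 = 737
k=7,j=9: acc = 737+63 = 800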